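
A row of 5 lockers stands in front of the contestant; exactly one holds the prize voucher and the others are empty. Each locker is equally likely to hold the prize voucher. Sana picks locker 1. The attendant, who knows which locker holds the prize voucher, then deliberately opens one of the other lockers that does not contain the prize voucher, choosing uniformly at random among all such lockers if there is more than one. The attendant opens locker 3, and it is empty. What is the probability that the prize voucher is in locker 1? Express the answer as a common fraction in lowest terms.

1/5

Apply Bayes' rule, conditioning on where the prize voucher actually is.
If it is in locker 1 (prior 1/5): the attendant has 4 equally likely choices, so probability 1/4; weight (1/5)·(1/4) = 1/20.
If it is in any of lockers 2, 4, and 5 (prior 1/5 each): the attendant has 3 equally likely choices, so probability 1/3; weight (1/5)·(1/3) = 1/15 each.
If it is in locker 3 (prior 1/5): the attendant opened locker 3, so this case is ruled out; weight (1/5)·0 = 0.
The weights sum to 1/4.
So P(the prize voucher in locker 1 | the attendant opened locker 3) = (1/20) / (1/4) = 1/5.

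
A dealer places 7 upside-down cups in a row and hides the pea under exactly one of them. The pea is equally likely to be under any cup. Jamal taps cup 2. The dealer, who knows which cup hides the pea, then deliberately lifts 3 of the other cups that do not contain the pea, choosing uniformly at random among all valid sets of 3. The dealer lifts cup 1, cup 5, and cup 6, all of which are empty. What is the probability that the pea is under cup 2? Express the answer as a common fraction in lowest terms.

Condition on the true location of the pea.
If it is under any of cups 1, 5, and 6 (prior 1/7 each): that cup was opened and seen not to hold the prize — ruled out; weight (1/7)·0 = 0 each.
If it is under cup 2 (prior 1/7): the dealer has 20 equally likely choices, so probability 1/20; weight (1/7)·(1/20) = 1/140.
If it is under any of cups 3, 4, and 7 (prior 1/7 each): the dealer has 10 equally likely choices, so probability 1/10; weight (1/7)·(1/10) = 1/70 each.
The weights sum to 1/20.
So P(the pea under cup 2 | the dealer opened cup 1, cup 5, and cup 6) = (1/140) / (1/20) = 1/7.

1/7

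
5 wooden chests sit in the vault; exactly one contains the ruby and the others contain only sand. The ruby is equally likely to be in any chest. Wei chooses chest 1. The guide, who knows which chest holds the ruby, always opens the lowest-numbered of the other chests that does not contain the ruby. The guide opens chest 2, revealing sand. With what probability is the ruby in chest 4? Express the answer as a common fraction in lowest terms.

1/4

Apply Bayes' rule, conditioning on where the ruby actually is.
If it is in any of chests 1, 3, 4, and 5 (prior 1/5 each): chest 2 is the lowest-numbered option available, probability 1; weight (1/5)·1 = 1/5 each.
If it is in chest 2 (prior 1/5): the guide opened chest 2, so this case is ruled out; weight (1/5)·0 = 0.
The weights sum to 4/5.
So P(the ruby in chest 4 | the guide opened chest 2) = (1/5) / (4/5) = 1/4.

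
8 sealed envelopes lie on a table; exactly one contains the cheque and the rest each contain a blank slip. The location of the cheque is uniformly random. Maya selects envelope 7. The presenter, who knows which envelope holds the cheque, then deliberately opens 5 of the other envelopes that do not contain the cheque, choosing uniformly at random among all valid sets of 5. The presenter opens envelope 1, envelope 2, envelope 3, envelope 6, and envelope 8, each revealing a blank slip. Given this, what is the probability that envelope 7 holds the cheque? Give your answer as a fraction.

1/8

Consider each possible location of the cheque in turn.
If it is in any of envelopes 1, 2, 3, 6, and 8 (prior 1/8 each): that envelope was opened and seen not to hold the prize — ruled out; weight (1/8)·0 = 0 each.
If it is in either of envelopes 4 and 5 (prior 1/8 each): the presenter has 6 equally likely choices, so probability 1/6; weight (1/8)·(1/6) = 1/48 each.
If it is in envelope 7 (prior 1/8): the presenter has 21 equally likely choices, so probability 1/21; weight (1/8)·(1/21) = 1/168.
The weights sum to 1/21.
So P(the cheque in envelope 7 | the presenter opened envelope 1, envelope 2, envelope 3, envelope 6, and envelope 8) = (1/168) / (1/21) = 1/8.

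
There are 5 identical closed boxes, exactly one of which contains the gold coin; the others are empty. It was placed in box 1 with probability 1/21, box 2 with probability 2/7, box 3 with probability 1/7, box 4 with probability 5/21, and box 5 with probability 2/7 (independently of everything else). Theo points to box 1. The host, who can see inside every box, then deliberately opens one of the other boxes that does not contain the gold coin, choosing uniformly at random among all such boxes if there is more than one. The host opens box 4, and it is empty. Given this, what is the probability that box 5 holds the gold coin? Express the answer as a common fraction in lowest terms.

8/21

Apply Bayes' rule, conditioning on where the gold coin actually is.
If it is in box 1 (prior 1/21): the host has 4 equally likely choices, so probability 1/4; weight (1/21)·(1/4) = 1/84.
If it is in either of boxes 2 and 5 (prior 2/7 each): the host has 3 equally likely choices, so probability 1/3; weight (2/7)·(1/3) = 2/21 each.
If it is in box 3 (prior 1/7): the host has 3 equally likely choices, so probability 1/3; weight (1/7)·(1/3) = 1/21.
If it is in box 4 (prior 5/21): the host opened box 4, so this case is ruled out; weight (5/21)·0 = 0.
The weights sum to 1/4.
So P(the gold coin in box 5 | the host opened box 4) = (2/21) / (1/4) = 8/21.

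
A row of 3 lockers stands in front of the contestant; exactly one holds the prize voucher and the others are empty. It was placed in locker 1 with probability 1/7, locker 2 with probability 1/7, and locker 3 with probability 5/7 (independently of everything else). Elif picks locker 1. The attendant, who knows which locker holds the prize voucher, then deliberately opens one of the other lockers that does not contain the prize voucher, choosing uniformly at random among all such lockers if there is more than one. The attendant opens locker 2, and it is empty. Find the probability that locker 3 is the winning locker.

Consider each possible location of the prize voucher in turn.
If it is in locker 1 (prior 1/7): the attendant has 2 equally likely choices, so probability 1/2; weight (1/7)·(1/2) = 1/14.
If it is in locker 2 (prior 1/7): the attendant opened locker 2, so this case is ruled out; weight (1/7)·0 = 0.
If it is in locker 3 (prior 5/7): the attendant has no choice, probability 1; weight (5/7)·1 = 5/7.
The weights sum to 11/14.
So P(the prize voucher in locker 3 | the attendant opened locker 2) = (5/7) / (11/14) = 10/11.

10/11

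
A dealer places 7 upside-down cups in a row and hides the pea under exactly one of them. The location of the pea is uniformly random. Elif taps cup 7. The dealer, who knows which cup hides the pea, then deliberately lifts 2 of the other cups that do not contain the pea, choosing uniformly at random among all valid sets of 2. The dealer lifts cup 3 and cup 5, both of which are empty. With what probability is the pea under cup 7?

1/7

Apply Bayes' rule, conditioning on where the pea actually is.
If it is under any of cups 1, 2, 4, and 6 (prior 1/7 each): the dealer has 10 equally likely choices, so probability 1/10; weight (1/7)·(1/10) = 1/70 each.
If it is under either of cups 3 and 5 (prior 1/7 each): that cup was opened and seen not to hold the prize — ruled out; weight (1/7)·0 = 0 each.
If it is under cup 7 (prior 1/7): the dealer has 15 equally likely choices, so probability 1/15; weight (1/7)·(1/15) = 1/105.
The weights sum to 1/15.
So P(the pea under cup 7 | the dealer opened cup 3 and cup 5) = (1/105) / (1/15) = 1/7.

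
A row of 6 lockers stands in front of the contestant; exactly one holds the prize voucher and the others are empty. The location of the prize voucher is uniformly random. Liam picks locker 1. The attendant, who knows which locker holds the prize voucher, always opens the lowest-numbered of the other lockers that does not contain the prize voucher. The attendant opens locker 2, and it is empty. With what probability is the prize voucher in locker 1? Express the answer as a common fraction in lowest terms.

Apply Bayes' rule, conditioning on where the prize voucher actually is.
If it is in any of lockers 1, 3, 4, 5, and 6 (prior 1/6 each): locker 2 is the lowest-numbered option available, probability 1; weight (1/6)·1 = 1/6 each.
If it is in locker 2 (prior 1/6): the attendant opened locker 2, so this case is ruled out; weight (1/6)·0 = 0.
The weights sum to 5/6.
So P(the prize voucher in locker 1 | the attendant opened locker 2) = (1/6) / (5/6) = 1/5.

1/5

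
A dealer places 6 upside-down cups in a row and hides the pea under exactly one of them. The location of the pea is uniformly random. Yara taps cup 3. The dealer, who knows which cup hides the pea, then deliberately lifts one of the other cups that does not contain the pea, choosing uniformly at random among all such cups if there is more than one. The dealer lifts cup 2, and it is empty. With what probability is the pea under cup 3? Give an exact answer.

1/6

Condition on the true location of the pea.
If it is under any of cups 1, 4, 5, and 6 (prior 1/6 each): the dealer has 4 equally likely choices, so probability 1/4; weight (1/6)·(1/4) = 1/24 each.
If it is under cup 2 (prior 1/6): the dealer opened cup 2, so this case is ruled out; weight (1/6)·0 = 0.
If it is under cup 3 (prior 1/6): the dealer has 5 equally likely choices, so probability 1/5; weight (1/6)·(1/5) = 1/30.
The weights sum to 1/5.
So P(the pea under cup 3 | the dealer opened cup 2) = (1/30) / (1/5) = 1/6.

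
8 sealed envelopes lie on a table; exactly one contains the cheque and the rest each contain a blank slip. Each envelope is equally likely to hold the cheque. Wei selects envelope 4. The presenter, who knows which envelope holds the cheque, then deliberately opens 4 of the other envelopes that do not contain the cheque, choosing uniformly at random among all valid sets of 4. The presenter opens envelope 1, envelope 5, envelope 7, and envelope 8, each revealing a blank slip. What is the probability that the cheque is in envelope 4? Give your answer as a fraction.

Condition on the true location of the cheque.
If it is in any of envelopes 1, 5, 7, and 8 (prior 1/8 each): that envelope was opened and seen not to hold the prize — ruled out; weight (1/8)·0 = 0 each.
If it is in any of envelopes 2, 3, and 6 (prior 1/8 each): the presenter has 15 equally likely choices, so probability 1/15; weight (1/8)·(1/15) = 1/120 each.
If it is in envelope 4 (prior 1/8): the presenter has 35 equally likely choices, so probability 1/35; weight (1/8)·(1/35) = 1/280.
The weights sum to 1/35.
So P(the cheque in envelope 4 | the presenter opened envelope 1, envelope 5, envelope 7, and envelope 8) = (1/280) / (1/35) = 1/8.

1/8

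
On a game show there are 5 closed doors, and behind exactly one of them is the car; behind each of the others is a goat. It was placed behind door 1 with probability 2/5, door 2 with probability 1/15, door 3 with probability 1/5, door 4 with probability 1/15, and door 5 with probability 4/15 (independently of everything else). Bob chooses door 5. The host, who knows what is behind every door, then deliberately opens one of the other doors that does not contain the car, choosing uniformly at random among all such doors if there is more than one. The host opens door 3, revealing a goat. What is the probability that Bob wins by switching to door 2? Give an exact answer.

Condition on the true location of the car.
If it is behind door 1 (prior 2/5): the host has 3 equally likely choices, so probability 1/3; weight (2/5)·(1/3) = 2/15.
If it is behind either of doors 2 and 4 (prior 1/15 each): the host has 3 equally likely choices, so probability 1/3; weight (1/15)·(1/3) = 1/45 each.
If it is behind door 3 (prior 1/5): the host opened door 3, so this case is ruled out; weight (1/5)·0 = 0.
If it is behind door 5 (prior 4/15): the host has 4 equally likely choices, so probability 1/4; weight (4/15)·(1/4) = 1/15.
The weights sum to 11/45.
So P(the car behind door 2 | the host opened door 3) = (1/45) / (11/45) = 1/11.

1/11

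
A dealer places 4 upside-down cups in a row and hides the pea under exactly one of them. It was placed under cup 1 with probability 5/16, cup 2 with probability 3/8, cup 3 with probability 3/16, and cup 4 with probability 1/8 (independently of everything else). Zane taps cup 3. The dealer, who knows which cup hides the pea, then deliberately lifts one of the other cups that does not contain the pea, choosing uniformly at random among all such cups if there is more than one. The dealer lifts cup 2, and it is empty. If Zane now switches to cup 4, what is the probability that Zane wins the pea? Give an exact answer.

Condition on the true location of the pea.
If it is under cup 1 (prior 5/16): the dealer has 2 equally likely choices, so probability 1/2; weight (5/16)·(1/2) = 5/32.
If it is under cup 2 (prior 3/8): the dealer opened cup 2, so this case is ruled out; weight (3/8)·0 = 0.
If it is under cup 3 (prior 3/16): the dealer has 3 equally likely choices, so probability 1/3; weight (3/16)·(1/3) = 1/16.
If it is under cup 4 (prior 1/8): the dealer has 2 equally likely choices, so probability 1/2; weight (1/8)·(1/2) = 1/16.
The weights sum to 9/32.
So P(the pea under cup 4 | the dealer opened cup 2) = (1/16) / (9/32) = 2/9.

2/9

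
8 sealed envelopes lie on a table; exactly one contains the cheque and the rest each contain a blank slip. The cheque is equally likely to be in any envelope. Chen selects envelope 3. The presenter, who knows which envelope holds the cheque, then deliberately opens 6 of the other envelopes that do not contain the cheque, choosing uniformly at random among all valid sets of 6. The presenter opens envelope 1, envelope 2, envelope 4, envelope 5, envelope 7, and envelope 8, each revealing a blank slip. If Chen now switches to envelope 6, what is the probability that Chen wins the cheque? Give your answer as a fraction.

7/8

Condition on the true location of the cheque.
If it is in any of envelopes 1, 2, 4, 5, 7, and 8 (prior 1/8 each): that envelope was opened and seen not to hold the prize — ruled out; weight (1/8)·0 = 0 each.
If it is in envelope 3 (prior 1/8): the presenter has 7 equally likely choices, so probability 1/7; weight (1/8)·(1/7) = 1/56.
If it is in envelope 6 (prior 1/8): the presenter has no choice, probability 1; weight (1/8)·1 = 1/8.
The weights sum to 1/7.
So P(the cheque in envelope 6 | the presenter opened envelope 1, envelope 2, envelope 4, envelope 5, envelope 7, and envelope 8) = (1/8) / (1/7) = 7/8.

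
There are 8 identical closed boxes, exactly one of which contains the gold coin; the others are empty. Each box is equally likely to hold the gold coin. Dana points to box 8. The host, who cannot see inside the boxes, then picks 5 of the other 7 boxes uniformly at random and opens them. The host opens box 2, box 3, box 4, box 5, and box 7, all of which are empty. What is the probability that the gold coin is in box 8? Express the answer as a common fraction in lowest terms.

1/3

Apply Bayes' rule, conditioning on where the gold coin actually is.
If it is in any of boxes 1, 6, and 8 (prior 1/8 each): the host picks exactly this set with probability 1/21 regardless, and none is the prize; weight (1/8)·(1/21) = 1/168 each.
If it is in any of boxes 2, 3, 4, 5, and 7 (prior 1/8 each): that box was opened and seen not to hold the prize — ruled out; weight (1/8)·0 = 0 each.
The weights sum to 1/56.
So P(the gold coin in box 8 | the host opened box 2, box 3, box 4, box 5, and box 7) = (1/168) / (1/56) = 1/3.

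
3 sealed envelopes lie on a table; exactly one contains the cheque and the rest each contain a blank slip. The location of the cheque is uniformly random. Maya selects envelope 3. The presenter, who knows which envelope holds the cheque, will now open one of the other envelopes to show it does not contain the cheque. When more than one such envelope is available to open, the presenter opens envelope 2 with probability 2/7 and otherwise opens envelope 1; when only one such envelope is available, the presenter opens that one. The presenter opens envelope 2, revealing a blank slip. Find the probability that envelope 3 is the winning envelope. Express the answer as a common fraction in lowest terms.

Apply Bayes' rule, conditioning on where the cheque actually is.
If it is in envelope 1 (prior 1/3): only envelope 2 is available, probability 1; weight (1/3)·1 = 1/3.
If it is in envelope 2 (prior 1/3): the presenter opened envelope 2, so this case is ruled out; weight (1/3)·0 = 0.
If it is in envelope 3 (prior 1/3): envelope 2 is available, opened with probability 2/7; weight (1/3)·(2/7) = 2/21.
The weights sum to 3/7.
So P(the cheque in envelope 3 | the presenter opened envelope 2) = (2/21) / (3/7) = 2/9.

2/9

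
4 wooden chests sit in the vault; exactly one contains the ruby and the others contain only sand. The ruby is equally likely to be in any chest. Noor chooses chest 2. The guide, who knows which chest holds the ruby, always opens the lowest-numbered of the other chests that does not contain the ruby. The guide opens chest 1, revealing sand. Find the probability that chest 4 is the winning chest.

Consider each possible location of the ruby in turn.
If it is in chest 1 (prior 1/4): the guide opened chest 1, so this case is ruled out; weight (1/4)·0 = 0.
If it is in any of chests 2, 3, and 4 (prior 1/4 each): chest 1 is the lowest-numbered option available, probability 1; weight (1/4)·1 = 1/4 each.
The weights sum to 3/4.
So P(the ruby in chest 4 | the guide opened chest 1) = (1/4) / (3/4) = 1/3.

1/3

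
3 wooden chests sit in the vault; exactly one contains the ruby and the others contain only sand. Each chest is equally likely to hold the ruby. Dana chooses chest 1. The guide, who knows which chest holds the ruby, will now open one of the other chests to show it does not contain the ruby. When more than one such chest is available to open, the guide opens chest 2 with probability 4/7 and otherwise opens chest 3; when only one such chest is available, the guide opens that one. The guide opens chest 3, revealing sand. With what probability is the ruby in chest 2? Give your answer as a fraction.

Consider each possible location of the ruby in turn.
If it is in chest 1 (prior 1/3): chest 2 is available but not opened, probability 3/7; weight (1/3)·(3/7) = 1/7.
If it is in chest 2 (prior 1/3): only chest 3 is available, probability 1; weight (1/3)·1 = 1/3.
If it is in chest 3 (prior 1/3): the guide opened chest 3, so this case is ruled out; weight (1/3)·0 = 0.
The weights sum to 10/21.
So P(the ruby in chest 2 | the guide opened chest 3) = (1/3) / (10/21) = 7/10.

7/10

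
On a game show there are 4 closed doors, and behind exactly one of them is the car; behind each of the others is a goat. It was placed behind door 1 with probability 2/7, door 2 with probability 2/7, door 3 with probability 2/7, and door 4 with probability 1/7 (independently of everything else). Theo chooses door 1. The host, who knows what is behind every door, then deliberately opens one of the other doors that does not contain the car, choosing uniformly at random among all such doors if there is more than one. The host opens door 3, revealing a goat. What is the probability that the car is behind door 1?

Apply Bayes' rule, conditioning on where the car actually is.
If it is behind door 1 (prior 2/7): the host has 3 equally likely choices, so probability 1/3; weight (2/7)·(1/3) = 2/21.
If it is behind door 2 (prior 2/7): the host has 2 equally likely choices, so probability 1/2; weight (2/7)·(1/2) = 1/7.
If it is behind door 3 (prior 2/7): the host opened door 3, so this case is ruled out; weight (2/7)·0 = 0.
If it is behind door 4 (prior 1/7): the host has 2 equally likely choices, so probability 1/2; weight (1/7)·(1/2) = 1/14.
The weights sum to 13/42.
So P(the car behind door 1 | the host opened door 3) = (2/21) / (13/42) = 4/13.

4/13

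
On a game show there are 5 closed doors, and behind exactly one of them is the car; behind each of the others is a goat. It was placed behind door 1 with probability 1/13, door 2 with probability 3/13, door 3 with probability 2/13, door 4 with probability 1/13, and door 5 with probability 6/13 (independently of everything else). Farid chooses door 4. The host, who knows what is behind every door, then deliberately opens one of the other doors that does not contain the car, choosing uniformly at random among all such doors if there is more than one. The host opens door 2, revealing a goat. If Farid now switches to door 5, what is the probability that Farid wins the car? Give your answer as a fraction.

Consider each possible location of the car in turn.
If it is behind door 1 (prior 1/13): the host has 3 equally likely choices, so probability 1/3; weight (1/13)·(1/3) = 1/39.
If it is behind door 2 (prior 3/13): the host opened door 2, so this case is ruled out; weight (3/13)·0 = 0.
If it is behind door 3 (prior 2/13): the host has 3 equally likely choices, so probability 1/3; weight (2/13)·(1/3) = 2/39.
If it is behind door 4 (prior 1/13): the host has 4 equally likely choices, so probability 1/4; weight (1/13)·(1/4) = 1/52.
If it is behind door 5 (prior 6/13): the host has 3 equally likely choices, so probability 1/3; weight (6/13)·(1/3) = 2/13.
The weights sum to 1/4.
So P(the car behind door 5 | the host opened door 2) = (2/13) / (1/4) = 8/13.

8/13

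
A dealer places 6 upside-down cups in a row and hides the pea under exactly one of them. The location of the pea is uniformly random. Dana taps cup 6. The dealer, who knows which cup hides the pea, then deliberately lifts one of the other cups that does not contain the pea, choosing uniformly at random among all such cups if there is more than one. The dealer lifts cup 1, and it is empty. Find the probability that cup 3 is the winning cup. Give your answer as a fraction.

Consider each possible location of the pea in turn.
If it is under cup 1 (prior 1/6): the dealer opened cup 1, so this case is ruled out; weight (1/6)·0 = 0.
If it is under any of cups 2, 3, 4, and 5 (prior 1/6 each): the dealer has 4 equally likely choices, so probability 1/4; weight (1/6)·(1/4) = 1/24 each.
If it is under cup 6 (prior 1/6): the dealer has 5 equally likely choices, so probability 1/5; weight (1/6)·(1/5) = 1/30.
The weights sum to 1/5.
So P(the pea under cup 3 | the dealer opened cup 1) = (1/24) / (1/5) = 5/24.

5/24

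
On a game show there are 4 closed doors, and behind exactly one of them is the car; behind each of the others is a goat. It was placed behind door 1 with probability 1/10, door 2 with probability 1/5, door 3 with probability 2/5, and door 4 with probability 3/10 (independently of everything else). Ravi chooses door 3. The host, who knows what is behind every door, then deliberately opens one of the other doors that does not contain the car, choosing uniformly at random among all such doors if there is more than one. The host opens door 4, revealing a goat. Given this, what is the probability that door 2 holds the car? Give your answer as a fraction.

6/17

Consider each possible location of the car in turn.
If it is behind door 1 (prior 1/10): the host has 2 equally likely choices, so probability 1/2; weight (1/10)·(1/2) = 1/20.
If it is behind door 2 (prior 1/5): the host has 2 equally likely choices, so probability 1/2; weight (1/5)·(1/2) = 1/10.
If it is behind door 3 (prior 2/5): the host has 3 equally likely choices, so probability 1/3; weight (2/5)·(1/3) = 2/15.
If it is behind door 4 (prior 3/10): the host opened door 4, so this case is ruled out; weight (3/10)·0 = 0.
The weights sum to 17/60.
So P(the car behind door 2 | the host opened door 4) = (1/10) / (17/60) = 6/17.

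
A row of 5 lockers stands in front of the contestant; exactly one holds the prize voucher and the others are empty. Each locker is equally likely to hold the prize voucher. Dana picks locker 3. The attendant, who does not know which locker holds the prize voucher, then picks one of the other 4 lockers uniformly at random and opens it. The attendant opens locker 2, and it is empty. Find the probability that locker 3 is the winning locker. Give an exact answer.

Apply Bayes' rule, conditioning on where the prize voucher actually is.
If it is in any of lockers 1, 3, 4, and 5 (prior 1/5 each): the attendant picks locker 2 with probability 1/4 regardless, and it is not the prize; weight (1/5)·(1/4) = 1/20 each.
If it is in locker 2 (prior 1/5): the attendant opened locker 2, so this case is ruled out; weight (1/5)·0 = 0.
The weights sum to 1/5.
So P(the prize voucher in locker 3 | the attendant opened locker 2) = (1/20) / (1/5) = 1/4.

1/4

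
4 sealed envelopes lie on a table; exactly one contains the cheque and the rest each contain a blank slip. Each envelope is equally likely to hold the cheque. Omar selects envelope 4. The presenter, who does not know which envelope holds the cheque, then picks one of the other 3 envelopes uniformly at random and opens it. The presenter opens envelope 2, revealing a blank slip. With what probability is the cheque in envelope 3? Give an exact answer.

Because the presenter chose which envelope to open without knowing where the cheque is, the choice is independent of the prize location. Learning that envelope 2 does not hold the cheque simply rules out that one location and leaves the remaining 3 envelopes still equally likely by symmetry.
So P(the cheque in envelope 3) = 1/3.

1/3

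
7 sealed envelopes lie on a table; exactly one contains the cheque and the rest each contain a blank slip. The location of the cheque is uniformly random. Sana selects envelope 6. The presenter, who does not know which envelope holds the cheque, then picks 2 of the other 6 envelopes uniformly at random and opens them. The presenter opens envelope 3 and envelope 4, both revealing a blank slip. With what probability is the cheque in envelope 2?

Apply Bayes' rule, conditioning on where the cheque actually is.
If it is in any of envelopes 1, 2, 5, 6, and 7 (prior 1/7 each): the presenter picks exactly this set with probability 1/15 regardless, and none is the prize; weight (1/7)·(1/15) = 1/105 each.
If it is in either of envelopes 3 and 4 (prior 1/7 each): that envelope was opened and seen not to hold the prize — ruled out; weight (1/7)·0 = 0 each.
The weights sum to 1/21.
So P(the cheque in envelope 2 | the presenter opened envelope 3 and envelope 4) = (1/105) / (1/21) = 1/5.

1/5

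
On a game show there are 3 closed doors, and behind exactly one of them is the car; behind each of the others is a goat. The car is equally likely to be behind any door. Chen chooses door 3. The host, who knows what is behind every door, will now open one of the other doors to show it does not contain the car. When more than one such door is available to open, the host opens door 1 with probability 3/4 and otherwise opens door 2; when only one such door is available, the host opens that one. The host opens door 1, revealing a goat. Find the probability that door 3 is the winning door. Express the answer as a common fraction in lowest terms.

3/7

Apply Bayes' rule, conditioning on where the car actually is.
If it is behind door 1 (prior 1/3): the host opened door 1, so this case is ruled out; weight (1/3)·0 = 0.
If it is behind door 2 (prior 1/3): only door 1 is available, probability 1; weight (1/3)·1 = 1/3.
If it is behind door 3 (prior 1/3): door 1 is available, opened with probability 3/4; weight (1/3)·(3/4) = 1/4.
The weights sum to 7/12.
So P(the car behind door 3 | the host opened door 1) = (1/4) / (7/12) = 3/7.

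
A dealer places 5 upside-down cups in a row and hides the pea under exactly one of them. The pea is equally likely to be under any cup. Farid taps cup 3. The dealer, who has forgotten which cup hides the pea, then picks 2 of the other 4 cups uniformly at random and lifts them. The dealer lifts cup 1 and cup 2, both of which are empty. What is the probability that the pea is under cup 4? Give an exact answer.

1/3

Apply Bayes' rule, conditioning on where the pea actually is.
If it is under either of cups 1 and 2 (prior 1/5 each): that cup was opened and seen not to hold the prize — ruled out; weight (1/5)·0 = 0 each.
If it is under any of cups 3, 4, and 5 (prior 1/5 each): the dealer picks exactly this set with probability 1/6 regardless, and none is the prize; weight (1/5)·(1/6) = 1/30 each.
The weights sum to 1/10.
So P(the pea under cup 4 | the dealer opened cup 1 and cup 2) = (1/30) / (1/10) = 1/3.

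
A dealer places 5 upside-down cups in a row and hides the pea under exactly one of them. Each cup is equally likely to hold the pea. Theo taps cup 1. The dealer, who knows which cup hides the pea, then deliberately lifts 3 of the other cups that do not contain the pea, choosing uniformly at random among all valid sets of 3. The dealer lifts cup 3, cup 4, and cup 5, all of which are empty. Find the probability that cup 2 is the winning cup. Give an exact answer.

Condition on the true location of the pea.
If it is under cup 1 (prior 1/5): the dealer has 4 equally likely choices, so probability 1/4; weight (1/5)·(1/4) = 1/20.
If it is under cup 2 (prior 1/5): the dealer has no choice, probability 1; weight (1/5)·1 = 1/5.
If it is under any of cups 3, 4, and 5 (prior 1/5 each): that cup was opened and seen not to hold the prize — ruled out; weight (1/5)·0 = 0 each.
The weights sum to 1/4.
So P(the pea under cup 2 | the dealer opened cup 3, cup 4, and cup 5) = (1/5) / (1/4) = 4/5.

4/5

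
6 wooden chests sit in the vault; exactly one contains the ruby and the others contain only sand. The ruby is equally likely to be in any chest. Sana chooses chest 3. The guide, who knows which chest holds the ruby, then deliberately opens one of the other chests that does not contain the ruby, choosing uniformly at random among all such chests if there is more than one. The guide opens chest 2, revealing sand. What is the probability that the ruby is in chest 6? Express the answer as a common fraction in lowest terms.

Condition on the true location of the ruby.
If it is in any of chests 1, 4, 5, and 6 (prior 1/6 each): the guide has 4 equally likely choices, so probability 1/4; weight (1/6)·(1/4) = 1/24 each.
If it is in chest 2 (prior 1/6): the guide opened chest 2, so this case is ruled out; weight (1/6)·0 = 0.
If it is in chest 3 (prior 1/6): the guide has 5 equally likely choices, so probability 1/5; weight (1/6)·(1/5) = 1/30.
The weights sum to 1/5.
So P(the ruby in chest 6 | the guide opened chest 2) = (1/24) / (1/5) = 5/24.

5/24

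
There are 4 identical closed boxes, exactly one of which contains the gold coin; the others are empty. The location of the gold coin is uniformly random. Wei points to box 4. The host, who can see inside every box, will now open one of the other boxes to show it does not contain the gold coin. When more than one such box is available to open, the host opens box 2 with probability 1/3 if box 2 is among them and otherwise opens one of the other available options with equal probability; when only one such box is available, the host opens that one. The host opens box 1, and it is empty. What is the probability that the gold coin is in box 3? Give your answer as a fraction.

4/9

Consider each possible location of the gold coin in turn.
If it is in box 1 (prior 1/4): the host opened box 1, so this case is ruled out; weight (1/4)·0 = 0.
If it is in box 2 (prior 1/4): box 2 holds the prize so is unavailable; the host chooses uniformly among the 2 others, probability 1/2; weight (1/4)·(1/2) = 1/8.
If it is in box 3 (prior 1/4): box 2 is available but not opened, probability 2/3; weight (1/4)·(2/3) = 1/6.
If it is in box 4 (prior 1/4): box 2 is available but not opened; box 1 gets probability (1 − 1/3)/2 = 1/3; weight (1/4)·(1/3) = 1/12.
The weights sum to 3/8.
So P(the gold coin in box 3 | the host opened box 1) = (1/6) / (3/8) = 4/9.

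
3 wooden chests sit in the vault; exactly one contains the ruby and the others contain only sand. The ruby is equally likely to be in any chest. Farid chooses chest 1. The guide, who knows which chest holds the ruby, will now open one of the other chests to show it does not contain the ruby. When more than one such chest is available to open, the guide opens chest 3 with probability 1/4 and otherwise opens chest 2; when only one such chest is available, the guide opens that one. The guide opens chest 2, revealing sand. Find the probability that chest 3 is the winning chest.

Apply Bayes' rule, conditioning on where the ruby actually is.
If it is in chest 1 (prior 1/3): chest 3 is available but not opened, probability 3/4; weight (1/3)·(3/4) = 1/4.
If it is in chest 2 (prior 1/3): the guide opened chest 2, so this case is ruled out; weight (1/3)·0 = 0.
If it is in chest 3 (prior 1/3): only chest 2 is available, probability 1; weight (1/3)·1 = 1/3.
The weights sum to 7/12.
So P(the ruby in chest 3 | the guide opened chest 2) = (1/3) / (7/12) = 4/7.

4/7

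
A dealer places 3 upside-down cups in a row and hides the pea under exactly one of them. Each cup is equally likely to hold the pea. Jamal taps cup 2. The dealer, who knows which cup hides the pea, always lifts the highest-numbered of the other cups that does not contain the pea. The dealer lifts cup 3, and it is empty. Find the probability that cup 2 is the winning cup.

1/2

Consider each possible location of the pea in turn.
If it is under either of cups 1 and 2 (prior 1/3 each): cup 3 is the highest-numbered option available, probability 1; weight (1/3)·1 = 1/3 each.
If it is under cup 3 (prior 1/3): the dealer opened cup 3, so this case is ruled out; weight (1/3)·0 = 0.
The weights sum to 2/3.
So P(the pea under cup 2 | the dealer opened cup 3) = (1/3) / (2/3) = 1/2.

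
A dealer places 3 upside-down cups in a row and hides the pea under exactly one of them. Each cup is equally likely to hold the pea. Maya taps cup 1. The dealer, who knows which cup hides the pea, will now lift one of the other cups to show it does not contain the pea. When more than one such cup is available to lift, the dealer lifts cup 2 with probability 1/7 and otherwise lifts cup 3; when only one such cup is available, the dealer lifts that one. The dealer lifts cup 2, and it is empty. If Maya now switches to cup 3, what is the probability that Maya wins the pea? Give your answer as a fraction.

Condition on the true location of the pea.
If it is under cup 1 (prior 1/3): cup 2 is available, opened with probability 1/7; weight (1/3)·(1/7) = 1/21.
If it is under cup 2 (prior 1/3): the dealer opened cup 2, so this case is ruled out; weight (1/3)·0 = 0.
If it is under cup 3 (prior 1/3): only cup 2 is available, probability 1; weight (1/3)·1 = 1/3.
The weights sum to 8/21.
So P(the pea under cup 3 | the dealer opened cup 2) = (1/3) / (8/21) = 7/8.

7/8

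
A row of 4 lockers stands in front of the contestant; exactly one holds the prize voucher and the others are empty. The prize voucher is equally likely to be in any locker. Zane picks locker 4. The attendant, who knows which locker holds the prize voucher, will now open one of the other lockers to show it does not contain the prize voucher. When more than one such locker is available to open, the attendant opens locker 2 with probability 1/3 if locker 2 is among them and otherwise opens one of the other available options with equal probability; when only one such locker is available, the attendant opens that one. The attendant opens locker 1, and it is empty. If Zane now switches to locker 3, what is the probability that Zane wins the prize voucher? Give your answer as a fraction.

Consider each possible location of the prize voucher in turn.
If it is in locker 1 (prior 1/4): the attendant opened locker 1, so this case is ruled out; weight (1/4)·0 = 0.
If it is in locker 2 (prior 1/4): locker 2 holds the prize so is unavailable; the attendant chooses uniformly among the 2 others, probability 1/2; weight (1/4)·(1/2) = 1/8.
If it is in locker 3 (prior 1/4): locker 2 is available but not opened, probability 2/3; weight (1/4)·(2/3) = 1/6.
If it is in locker 4 (prior 1/4): locker 2 is available but not opened; locker 1 gets probability (1 − 1/3)/2 = 1/3; weight (1/4)·(1/3) = 1/12.
The weights sum to 3/8.
So P(the prize voucher in locker 3 | the attendant opened locker 1) = (1/6) / (3/8) = 4/9.

4/9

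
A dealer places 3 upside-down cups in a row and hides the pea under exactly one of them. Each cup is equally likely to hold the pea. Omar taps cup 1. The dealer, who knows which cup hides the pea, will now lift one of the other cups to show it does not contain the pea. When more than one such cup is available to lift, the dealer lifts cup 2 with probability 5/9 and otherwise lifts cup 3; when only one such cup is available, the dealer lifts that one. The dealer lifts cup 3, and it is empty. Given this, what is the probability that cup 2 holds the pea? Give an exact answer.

Condition on the true location of the pea.
If it is under cup 1 (prior 1/3): cup 2 is available but not opened, probability 4/9; weight (1/3)·(4/9) = 4/27.
If it is under cup 2 (prior 1/3): only cup 3 is available, probability 1; weight (1/3)·1 = 1/3.
If it is under cup 3 (prior 1/3): the dealer opened cup 3, so this case is ruled out; weight (1/3)·0 = 0.
The weights sum to 13/27.
So P(the pea under cup 2 | the dealer opened cup 3) = (1/3) / (13/27) = 9/13.

9/13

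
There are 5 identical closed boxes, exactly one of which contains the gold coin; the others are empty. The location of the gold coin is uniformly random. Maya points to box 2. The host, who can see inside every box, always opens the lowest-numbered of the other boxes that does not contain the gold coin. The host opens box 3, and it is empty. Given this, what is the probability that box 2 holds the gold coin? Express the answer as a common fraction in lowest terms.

0

Condition on the true location of the gold coin.
If it is in box 1 (prior 1/5): box 3 is the lowest-numbered option available, probability 1; weight (1/5)·1 = 1/5.
If it is in any of boxes 2, 4, and 5 (prior 1/5 each): the host would have opened box 1 instead, probability 0; weight (1/5)·0 = 0 each.
If it is in box 3 (prior 1/5): the host opened box 3, so this case is ruled out; weight (1/5)·0 = 0.
The weights sum to 1/5.
So P(the gold coin in box 2 | the host opened box 3) = 0 / (1/5) = 0.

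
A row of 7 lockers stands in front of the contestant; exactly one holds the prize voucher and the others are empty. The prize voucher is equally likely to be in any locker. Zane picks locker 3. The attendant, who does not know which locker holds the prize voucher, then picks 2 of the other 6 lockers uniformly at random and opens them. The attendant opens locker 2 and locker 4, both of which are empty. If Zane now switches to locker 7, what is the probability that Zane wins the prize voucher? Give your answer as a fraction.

Apply Bayes' rule, conditioning on where the prize voucher actually is.
If it is in any of lockers 1, 3, 5, 6, and 7 (prior 1/7 each): the attendant picks exactly this set with probability 1/15 regardless, and none is the prize; weight (1/7)·(1/15) = 1/105 each.
If it is in either of lockers 2 and 4 (prior 1/7 each): that locker was opened and seen not to hold the prize — ruled out; weight (1/7)·0 = 0 each.
The weights sum to 1/21.
So P(the prize voucher in locker 7 | the attendant opened locker 2 and locker 4) = (1/105) / (1/21) = 1/5.

1/5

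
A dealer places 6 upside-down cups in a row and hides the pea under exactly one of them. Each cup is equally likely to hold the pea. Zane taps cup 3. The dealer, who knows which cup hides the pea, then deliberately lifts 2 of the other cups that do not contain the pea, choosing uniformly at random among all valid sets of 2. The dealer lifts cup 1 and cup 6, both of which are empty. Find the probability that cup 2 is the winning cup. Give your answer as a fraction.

Condition on the true location of the pea.
If it is under either of cups 1 and 6 (prior 1/6 each): that cup was opened and seen not to hold the prize — ruled out; weight (1/6)·0 = 0 each.
If it is under any of cups 2, 4, and 5 (prior 1/6 each): the dealer has 6 equally likely choices, so probability 1/6; weight (1/6)·(1/6) = 1/36 each.
If it is under cup 3 (prior 1/6): the dealer has 10 equally likely choices, so probability 1/10; weight (1/6)·(1/10) = 1/60.
The weights sum to 1/10.
So P(the pea under cup 2 | the dealer opened cup 1 and cup 6) = (1/36) / (1/10) = 5/18.

5/18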